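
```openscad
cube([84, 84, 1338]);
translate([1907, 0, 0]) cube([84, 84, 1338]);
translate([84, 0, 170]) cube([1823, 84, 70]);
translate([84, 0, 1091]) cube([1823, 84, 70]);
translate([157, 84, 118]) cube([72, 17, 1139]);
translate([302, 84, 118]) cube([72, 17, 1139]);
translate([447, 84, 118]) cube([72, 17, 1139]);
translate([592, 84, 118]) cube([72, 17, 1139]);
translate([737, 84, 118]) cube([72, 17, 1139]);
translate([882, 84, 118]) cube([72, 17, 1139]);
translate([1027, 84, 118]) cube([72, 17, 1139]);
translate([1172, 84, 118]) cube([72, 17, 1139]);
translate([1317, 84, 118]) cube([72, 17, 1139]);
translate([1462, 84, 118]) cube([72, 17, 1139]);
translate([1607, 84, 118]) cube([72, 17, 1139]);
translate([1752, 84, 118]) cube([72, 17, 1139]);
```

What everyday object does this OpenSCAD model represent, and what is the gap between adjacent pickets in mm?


A fence section. The picket gap is 73 mm.

Two posts, two rails, 12 pickets — a fence section. Span 1823 mm holds 12 pickets of 72 mm with 13 equal gaps: ⌊(1823 − 12·72) / 13⌋ = 73 mm.


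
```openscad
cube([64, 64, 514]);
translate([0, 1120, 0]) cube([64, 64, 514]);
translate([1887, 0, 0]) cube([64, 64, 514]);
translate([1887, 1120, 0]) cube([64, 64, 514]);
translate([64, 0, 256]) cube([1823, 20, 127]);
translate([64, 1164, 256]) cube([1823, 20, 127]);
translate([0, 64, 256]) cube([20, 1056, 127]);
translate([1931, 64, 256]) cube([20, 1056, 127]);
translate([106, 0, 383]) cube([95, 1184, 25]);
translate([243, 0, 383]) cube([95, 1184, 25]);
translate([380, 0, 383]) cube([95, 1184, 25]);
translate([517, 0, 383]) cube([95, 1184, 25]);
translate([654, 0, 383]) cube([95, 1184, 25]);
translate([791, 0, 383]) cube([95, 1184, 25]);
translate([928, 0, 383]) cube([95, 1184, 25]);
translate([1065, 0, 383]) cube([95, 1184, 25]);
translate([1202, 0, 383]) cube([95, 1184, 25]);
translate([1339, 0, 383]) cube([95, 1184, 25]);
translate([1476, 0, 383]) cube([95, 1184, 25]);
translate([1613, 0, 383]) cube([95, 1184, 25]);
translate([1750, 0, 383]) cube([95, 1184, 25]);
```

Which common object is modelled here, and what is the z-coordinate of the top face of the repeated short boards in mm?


A bed frame. The slat-top height is 408 mm.

Four posts, four rails, and a row of slats — a bed frame. Slats sit on the rails at z = 256 + 127 = 383; with slat thickness 25, the top is 408 mm.


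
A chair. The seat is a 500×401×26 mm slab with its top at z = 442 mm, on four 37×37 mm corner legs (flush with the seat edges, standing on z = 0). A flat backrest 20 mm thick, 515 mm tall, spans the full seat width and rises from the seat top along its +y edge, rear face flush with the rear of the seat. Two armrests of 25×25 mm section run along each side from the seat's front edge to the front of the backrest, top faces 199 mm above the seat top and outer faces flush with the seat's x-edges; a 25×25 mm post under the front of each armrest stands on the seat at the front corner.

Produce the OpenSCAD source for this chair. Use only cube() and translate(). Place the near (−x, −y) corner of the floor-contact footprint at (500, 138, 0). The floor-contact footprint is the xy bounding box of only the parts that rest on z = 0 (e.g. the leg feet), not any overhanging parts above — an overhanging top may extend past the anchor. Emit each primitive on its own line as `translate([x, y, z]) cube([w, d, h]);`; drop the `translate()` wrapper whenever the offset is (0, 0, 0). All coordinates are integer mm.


translate([500, 138, 416]) cube([500, 401, 26]);
translate([500, 138, 0]) cube([37, 37, 416]);
translate([963, 138, 0]) cube([37, 37, 416]);
translate([500, 502, 0]) cube([37, 37, 416]);
translate([963, 502, 0]) cube([37, 37, 416]);
translate([500, 519, 442]) cube([500, 20, 515]);
translate([500, 138, 616]) cube([25, 381, 25]);
translate([975, 138, 616]) cube([25, 381, 25]);
translate([500, 138, 442]) cube([25, 25, 174]);
translate([975, 138, 442]) cube([25, 25, 174]);


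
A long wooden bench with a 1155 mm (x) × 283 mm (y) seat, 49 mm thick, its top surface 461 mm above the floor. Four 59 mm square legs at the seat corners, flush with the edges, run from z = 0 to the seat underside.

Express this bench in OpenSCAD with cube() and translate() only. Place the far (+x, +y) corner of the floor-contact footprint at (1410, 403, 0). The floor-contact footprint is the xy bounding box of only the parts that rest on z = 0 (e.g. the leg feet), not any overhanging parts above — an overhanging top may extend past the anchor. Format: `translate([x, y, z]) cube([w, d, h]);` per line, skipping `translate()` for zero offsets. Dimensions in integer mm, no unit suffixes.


translate([255, 120, 412]) cube([1155, 283, 49]);
translate([255, 120, 0]) cube([59, 59, 412]);
translate([255, 344, 0]) cube([59, 59, 412]);
translate([1351, 120, 0]) cube([59, 59, 412]);
translate([1351, 344, 0]) cube([59, 59, 412]);


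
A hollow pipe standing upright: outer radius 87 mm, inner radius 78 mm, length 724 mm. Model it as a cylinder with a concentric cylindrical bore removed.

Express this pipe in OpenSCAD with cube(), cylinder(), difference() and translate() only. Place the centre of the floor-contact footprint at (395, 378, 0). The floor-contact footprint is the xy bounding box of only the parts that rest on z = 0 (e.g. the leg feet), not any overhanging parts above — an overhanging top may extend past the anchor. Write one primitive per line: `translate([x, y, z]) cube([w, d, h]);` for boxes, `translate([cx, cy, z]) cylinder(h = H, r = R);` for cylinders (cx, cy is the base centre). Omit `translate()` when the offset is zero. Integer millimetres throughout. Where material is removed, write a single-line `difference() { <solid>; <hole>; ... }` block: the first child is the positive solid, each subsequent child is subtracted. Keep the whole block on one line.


difference() { translate([395, 378, 0]) cylinder(h = 724, r = 87); translate([395, 378, 0]) cylinder(h = 724, r = 78); }


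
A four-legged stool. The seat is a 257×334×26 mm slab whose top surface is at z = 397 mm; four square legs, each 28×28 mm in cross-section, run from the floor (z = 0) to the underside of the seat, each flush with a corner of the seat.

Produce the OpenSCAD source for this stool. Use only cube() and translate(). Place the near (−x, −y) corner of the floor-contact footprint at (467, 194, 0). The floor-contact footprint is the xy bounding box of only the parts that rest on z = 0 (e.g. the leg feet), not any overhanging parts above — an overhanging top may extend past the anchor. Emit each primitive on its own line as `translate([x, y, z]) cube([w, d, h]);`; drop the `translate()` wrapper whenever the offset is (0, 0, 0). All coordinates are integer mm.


translate([467, 194, 371]) cube([257, 334, 26]);
translate([467, 194, 0]) cube([28, 28, 371]);
translate([696, 194, 0]) cube([28, 28, 371]);
translate([467, 500, 0]) cube([28, 28, 371]);
translate([696, 500, 0]) cube([28, 28, 371]);


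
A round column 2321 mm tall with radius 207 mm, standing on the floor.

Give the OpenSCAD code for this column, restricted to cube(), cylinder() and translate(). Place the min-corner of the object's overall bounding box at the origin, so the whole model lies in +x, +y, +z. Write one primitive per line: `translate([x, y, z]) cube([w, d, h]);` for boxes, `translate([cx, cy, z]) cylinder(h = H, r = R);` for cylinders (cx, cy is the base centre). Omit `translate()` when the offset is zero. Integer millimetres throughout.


translate([207, 207, 0]) cylinder(h = 2321, r = 207);


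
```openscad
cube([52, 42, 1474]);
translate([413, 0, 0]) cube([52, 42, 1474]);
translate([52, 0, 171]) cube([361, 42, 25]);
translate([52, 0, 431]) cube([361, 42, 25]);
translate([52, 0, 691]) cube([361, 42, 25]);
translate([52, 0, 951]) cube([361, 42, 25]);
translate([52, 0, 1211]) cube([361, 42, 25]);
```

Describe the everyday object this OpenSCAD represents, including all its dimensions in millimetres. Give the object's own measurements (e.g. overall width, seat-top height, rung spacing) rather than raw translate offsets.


A straight ladder. Two 52×42 mm vertical rails, 1474 mm tall, stand 465 mm apart (outside-to-outside) with their front faces coplanar on the −y side. 5 rungs, each 42 mm deep and 25 mm tall, span between the inner faces of the rails, front faces flush with the rails. The lowest rung's underside is at z = 171 mm and rungs are spaced 260 mm apart (underside to underside).


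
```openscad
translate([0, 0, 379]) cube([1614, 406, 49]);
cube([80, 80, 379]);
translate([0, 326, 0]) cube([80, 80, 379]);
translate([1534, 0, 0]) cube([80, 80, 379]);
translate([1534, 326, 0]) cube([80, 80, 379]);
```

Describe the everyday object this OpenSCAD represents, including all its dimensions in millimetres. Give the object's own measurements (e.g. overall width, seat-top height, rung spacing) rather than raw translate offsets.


A bench: a 1614×406 mm seat slab, 49 mm thick, top at z = 428 mm, on four 80×80 mm square legs flush with the seat corners and standing on z = 0.


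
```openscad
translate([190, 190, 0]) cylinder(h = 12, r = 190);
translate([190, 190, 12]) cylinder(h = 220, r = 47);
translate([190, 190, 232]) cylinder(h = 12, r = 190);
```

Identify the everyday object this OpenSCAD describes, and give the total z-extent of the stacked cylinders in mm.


A spool. The overall height is 244 mm.

Three coaxial cylinders, large–small–large — a spool. Two 12 mm flanges and a 220 mm core give 12 + 220 + 12 = 244 mm.


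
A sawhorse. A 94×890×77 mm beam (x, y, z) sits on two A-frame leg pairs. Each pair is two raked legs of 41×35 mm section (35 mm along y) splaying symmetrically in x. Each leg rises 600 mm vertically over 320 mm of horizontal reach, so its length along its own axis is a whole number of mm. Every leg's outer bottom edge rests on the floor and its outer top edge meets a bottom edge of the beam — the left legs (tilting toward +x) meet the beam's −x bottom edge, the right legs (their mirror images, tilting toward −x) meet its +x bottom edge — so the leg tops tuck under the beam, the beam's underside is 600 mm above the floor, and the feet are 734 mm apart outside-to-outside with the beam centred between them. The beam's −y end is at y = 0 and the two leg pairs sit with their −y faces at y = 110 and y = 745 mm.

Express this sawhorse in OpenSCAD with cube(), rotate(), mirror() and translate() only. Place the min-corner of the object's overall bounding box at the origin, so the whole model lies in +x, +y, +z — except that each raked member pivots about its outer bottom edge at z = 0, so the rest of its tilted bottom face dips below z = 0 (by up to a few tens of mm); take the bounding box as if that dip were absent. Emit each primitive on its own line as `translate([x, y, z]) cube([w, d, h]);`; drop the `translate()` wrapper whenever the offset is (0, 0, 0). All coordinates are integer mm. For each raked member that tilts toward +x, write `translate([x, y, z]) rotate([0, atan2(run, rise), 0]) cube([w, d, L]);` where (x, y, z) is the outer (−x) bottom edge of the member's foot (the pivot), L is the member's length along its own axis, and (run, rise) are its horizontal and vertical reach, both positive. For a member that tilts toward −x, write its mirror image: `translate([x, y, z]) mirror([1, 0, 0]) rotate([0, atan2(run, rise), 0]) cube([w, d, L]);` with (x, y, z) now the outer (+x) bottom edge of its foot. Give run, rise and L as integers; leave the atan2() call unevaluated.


translate([320, 0, 600]) cube([94, 890, 77]);
translate([0, 110, 0]) rotate([0, atan2(320, 600), 0]) cube([41, 35, 680]);
translate([734, 110, 0]) mirror([1, 0, 0]) rotate([0, atan2(320, 600), 0]) cube([41, 35, 680]);
translate([0, 745, 0]) rotate([0, atan2(320, 600), 0]) cube([41, 35, 680]);
translate([734, 745, 0]) mirror([1, 0, 0]) rotate([0, atan2(320, 600), 0]) cube([41, 35, 680]);


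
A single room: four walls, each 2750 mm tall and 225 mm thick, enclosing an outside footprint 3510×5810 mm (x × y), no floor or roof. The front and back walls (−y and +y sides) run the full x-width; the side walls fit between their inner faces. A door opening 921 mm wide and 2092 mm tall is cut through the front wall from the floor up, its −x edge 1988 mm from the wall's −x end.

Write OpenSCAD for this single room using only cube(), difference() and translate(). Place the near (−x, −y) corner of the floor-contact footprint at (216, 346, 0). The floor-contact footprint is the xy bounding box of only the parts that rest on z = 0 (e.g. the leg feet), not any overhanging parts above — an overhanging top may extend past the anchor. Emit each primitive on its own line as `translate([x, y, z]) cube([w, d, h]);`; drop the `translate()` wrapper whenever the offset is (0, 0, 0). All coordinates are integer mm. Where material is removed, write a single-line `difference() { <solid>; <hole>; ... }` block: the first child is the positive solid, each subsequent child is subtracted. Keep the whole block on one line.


difference() { translate([216, 346, 0]) cube([3510, 225, 2750]); translate([2204, 346, 0]) cube([921, 225, 2092]); }
translate([216, 5931, 0]) cube([3510, 225, 2750]);
translate([216, 571, 0]) cube([225, 5360, 2750]);
translate([3501, 571, 0]) cube([225, 5360, 2750]);


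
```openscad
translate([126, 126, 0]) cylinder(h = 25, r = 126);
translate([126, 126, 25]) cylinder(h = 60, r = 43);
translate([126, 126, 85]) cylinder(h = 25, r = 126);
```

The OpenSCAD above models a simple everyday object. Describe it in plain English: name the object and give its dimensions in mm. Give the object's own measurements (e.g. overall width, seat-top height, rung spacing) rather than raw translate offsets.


A spool: two coaxial disc flanges of radius 126 mm and thickness 25 mm, joined by a core cylinder of radius 43 mm and height 60 mm. The lower flange rests on z = 0 and the three cylinders share a vertical axis.


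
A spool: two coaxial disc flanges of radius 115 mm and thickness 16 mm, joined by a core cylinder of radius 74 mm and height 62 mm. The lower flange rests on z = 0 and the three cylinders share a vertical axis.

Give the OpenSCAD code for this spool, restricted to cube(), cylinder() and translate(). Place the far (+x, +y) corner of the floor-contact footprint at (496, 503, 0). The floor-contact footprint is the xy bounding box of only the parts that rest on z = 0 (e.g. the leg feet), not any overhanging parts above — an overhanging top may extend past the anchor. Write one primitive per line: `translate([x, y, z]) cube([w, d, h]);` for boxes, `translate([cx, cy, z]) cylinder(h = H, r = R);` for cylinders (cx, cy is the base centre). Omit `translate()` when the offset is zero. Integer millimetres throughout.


translate([381, 388, 0]) cylinder(h = 16, r = 115);
translate([381, 388, 16]) cylinder(h = 62, r = 74);
translate([381, 388, 78]) cylinder(h = 16, r = 115);


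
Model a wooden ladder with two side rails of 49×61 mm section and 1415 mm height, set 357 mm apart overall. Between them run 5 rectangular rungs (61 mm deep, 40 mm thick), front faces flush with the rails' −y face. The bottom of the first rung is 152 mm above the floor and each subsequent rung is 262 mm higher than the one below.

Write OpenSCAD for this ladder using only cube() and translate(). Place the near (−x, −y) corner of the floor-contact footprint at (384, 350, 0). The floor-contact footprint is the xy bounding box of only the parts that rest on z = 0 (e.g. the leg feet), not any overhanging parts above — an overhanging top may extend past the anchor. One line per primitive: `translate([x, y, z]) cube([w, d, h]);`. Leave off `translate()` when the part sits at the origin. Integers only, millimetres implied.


translate([384, 350, 0]) cube([49, 61, 1415]);
translate([692, 350, 0]) cube([49, 61, 1415]);
translate([433, 350, 152]) cube([259, 61, 40]);
translate([433, 350, 414]) cube([259, 61, 40]);
translate([433, 350, 676]) cube([259, 61, 40]);
translate([433, 350, 938]) cube([259, 61, 40]);
translate([433, 350, 1200]) cube([259, 61, 40]);


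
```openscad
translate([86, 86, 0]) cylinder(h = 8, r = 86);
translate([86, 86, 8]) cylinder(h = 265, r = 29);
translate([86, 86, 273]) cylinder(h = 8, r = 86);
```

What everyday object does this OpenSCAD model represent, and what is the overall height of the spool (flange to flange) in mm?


A spool. The overall height is 281 mm.

Three coaxial cylinders, large–small–large — a spool. Two 8 mm flanges and a 265 mm core give 8 + 265 + 8 = 281 mm.


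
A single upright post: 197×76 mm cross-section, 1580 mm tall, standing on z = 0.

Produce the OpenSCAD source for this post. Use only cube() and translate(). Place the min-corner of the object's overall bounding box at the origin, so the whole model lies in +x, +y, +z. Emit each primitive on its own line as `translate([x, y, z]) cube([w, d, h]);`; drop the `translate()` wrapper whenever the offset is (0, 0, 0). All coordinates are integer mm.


cube([197, 76, 1580]);


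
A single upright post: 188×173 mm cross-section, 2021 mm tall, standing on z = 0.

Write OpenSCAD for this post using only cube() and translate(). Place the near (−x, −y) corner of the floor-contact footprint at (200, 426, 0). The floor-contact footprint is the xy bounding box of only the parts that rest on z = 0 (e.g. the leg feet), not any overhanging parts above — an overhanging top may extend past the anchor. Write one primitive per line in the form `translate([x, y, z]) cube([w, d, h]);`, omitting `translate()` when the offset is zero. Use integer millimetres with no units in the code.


translate([200, 426, 0]) cube([188, 173, 2021]);


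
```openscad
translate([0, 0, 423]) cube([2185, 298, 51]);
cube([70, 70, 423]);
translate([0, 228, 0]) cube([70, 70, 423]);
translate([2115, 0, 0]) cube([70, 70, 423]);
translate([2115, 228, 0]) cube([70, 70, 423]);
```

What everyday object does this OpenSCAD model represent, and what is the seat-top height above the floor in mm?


A bench. The seat-top height is 474 mm.

A long slab on four corner posts — a bench. The slab sits at z = 423 with thickness 51, so the top is 423 + 51 = 474 mm.


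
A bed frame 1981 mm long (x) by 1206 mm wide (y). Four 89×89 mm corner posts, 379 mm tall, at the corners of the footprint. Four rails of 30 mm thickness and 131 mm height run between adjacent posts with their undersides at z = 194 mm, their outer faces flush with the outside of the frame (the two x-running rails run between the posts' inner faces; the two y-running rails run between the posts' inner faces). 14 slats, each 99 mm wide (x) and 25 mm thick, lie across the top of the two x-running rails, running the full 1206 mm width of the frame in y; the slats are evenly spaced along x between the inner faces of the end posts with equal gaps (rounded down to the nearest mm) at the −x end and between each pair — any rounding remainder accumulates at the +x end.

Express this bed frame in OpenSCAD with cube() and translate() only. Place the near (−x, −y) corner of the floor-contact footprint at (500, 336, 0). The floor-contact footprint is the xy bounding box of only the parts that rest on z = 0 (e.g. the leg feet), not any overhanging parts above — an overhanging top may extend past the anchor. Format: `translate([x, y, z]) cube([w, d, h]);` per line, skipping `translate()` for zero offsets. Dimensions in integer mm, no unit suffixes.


// slat z = rail_z + rail_h = 194 + 131 = 325
// slat gap = ⌊(1803 − 14·99) / 15⌋ = 27
translate([500, 336, 0]) cube([89, 89, 379]);
translate([500, 1453, 0]) cube([89, 89, 379]);
translate([2392, 336, 0]) cube([89, 89, 379]);
translate([2392, 1453, 0]) cube([89, 89, 379]);
translate([589, 336, 194]) cube([1803, 30, 131]);
translate([589, 1512, 194]) cube([1803, 30, 131]);
translate([500, 425, 194]) cube([30, 1028, 131]);
translate([2451, 425, 194]) cube([30, 1028, 131]);
translate([616, 336, 325]) cube([99, 1206, 25]);
translate([742, 336, 325]) cube([99, 1206, 25]);
translate([868, 336, 325]) cube([99, 1206, 25]);
translate([994, 336, 325]) cube([99, 1206, 25]);
translate([1120, 336, 325]) cube([99, 1206, 25]);
translate([1246, 336, 325]) cube([99, 1206, 25]);
translate([1372, 336, 325]) cube([99, 1206, 25]);
translate([1498, 336, 325]) cube([99, 1206, 25]);
translate([1624, 336, 325]) cube([99, 1206, 25]);
translate([1750, 336, 325]) cube([99, 1206, 25]);
translate([1876, 336, 325]) cube([99, 1206, 25]);
translate([2002, 336, 325]) cube([99, 1206, 25]);
translate([2128, 336, 325]) cube([99, 1206, 25]);
translate([2254, 336, 325]) cube([99, 1206, 25]);


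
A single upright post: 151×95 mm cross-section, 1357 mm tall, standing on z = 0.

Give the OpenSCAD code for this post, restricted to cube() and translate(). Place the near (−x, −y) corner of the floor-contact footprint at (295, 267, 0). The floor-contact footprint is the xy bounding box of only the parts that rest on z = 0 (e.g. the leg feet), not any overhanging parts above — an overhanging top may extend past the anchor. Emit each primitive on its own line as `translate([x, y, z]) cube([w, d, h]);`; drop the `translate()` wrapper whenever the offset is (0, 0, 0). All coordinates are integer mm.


translate([295, 267, 0]) cube([151, 95, 1357]);


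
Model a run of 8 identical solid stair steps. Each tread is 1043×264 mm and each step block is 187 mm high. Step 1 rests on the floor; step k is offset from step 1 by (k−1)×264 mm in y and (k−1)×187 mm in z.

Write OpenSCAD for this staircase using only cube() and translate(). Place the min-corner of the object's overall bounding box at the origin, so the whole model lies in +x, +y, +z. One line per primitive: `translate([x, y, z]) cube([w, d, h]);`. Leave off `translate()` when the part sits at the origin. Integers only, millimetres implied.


cube([1043, 264, 187]);
translate([0, 264, 187]) cube([1043, 264, 187]);
translate([0, 528, 374]) cube([1043, 264, 187]);
translate([0, 792, 561]) cube([1043, 264, 187]);
translate([0, 1056, 748]) cube([1043, 264, 187]);
translate([0, 1320, 935]) cube([1043, 264, 187]);
translate([0, 1584, 1122]) cube([1043, 264, 187]);
translate([0, 1848, 1309]) cube([1043, 264, 187]);


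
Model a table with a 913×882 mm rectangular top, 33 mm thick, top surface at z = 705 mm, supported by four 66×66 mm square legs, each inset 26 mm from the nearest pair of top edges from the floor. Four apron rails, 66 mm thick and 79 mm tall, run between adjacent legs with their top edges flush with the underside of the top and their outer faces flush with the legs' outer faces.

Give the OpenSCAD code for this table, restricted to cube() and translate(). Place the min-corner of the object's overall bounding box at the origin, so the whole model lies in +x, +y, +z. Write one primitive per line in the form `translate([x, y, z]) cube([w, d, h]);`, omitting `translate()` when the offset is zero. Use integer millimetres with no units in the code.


// leg_h = 705 - 33 = 672
// apron z = 672 - 79 = 593
translate([0, 0, 672]) cube([913, 882, 33]);
translate([26, 26, 0]) cube([66, 66, 672]);
translate([821, 26, 0]) cube([66, 66, 672]);
translate([26, 790, 0]) cube([66, 66, 672]);
translate([821, 790, 0]) cube([66, 66, 672]);
translate([92, 26, 593]) cube([729, 66, 79]);
translate([92, 790, 593]) cube([729, 66, 79]);
translate([26, 92, 593]) cube([66, 698, 79]);
translate([821, 92, 593]) cube([66, 698, 79]);


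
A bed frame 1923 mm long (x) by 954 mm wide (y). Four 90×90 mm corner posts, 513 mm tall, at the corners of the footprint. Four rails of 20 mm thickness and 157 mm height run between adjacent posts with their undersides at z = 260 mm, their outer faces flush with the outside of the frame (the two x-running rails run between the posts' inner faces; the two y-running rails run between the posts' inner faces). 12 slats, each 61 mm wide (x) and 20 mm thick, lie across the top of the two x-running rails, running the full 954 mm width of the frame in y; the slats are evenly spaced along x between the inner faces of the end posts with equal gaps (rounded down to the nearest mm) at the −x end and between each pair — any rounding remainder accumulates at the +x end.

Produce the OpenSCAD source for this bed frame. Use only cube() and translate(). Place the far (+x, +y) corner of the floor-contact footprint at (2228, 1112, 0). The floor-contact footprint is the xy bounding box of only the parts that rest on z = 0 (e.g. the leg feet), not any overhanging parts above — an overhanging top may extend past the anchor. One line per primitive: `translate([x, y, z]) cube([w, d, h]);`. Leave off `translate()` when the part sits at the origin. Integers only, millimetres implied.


translate([305, 158, 0]) cube([90, 90, 513]);
translate([305, 1022, 0]) cube([90, 90, 513]);
translate([2138, 158, 0]) cube([90, 90, 513]);
translate([2138, 1022, 0]) cube([90, 90, 513]);
translate([395, 158, 260]) cube([1743, 20, 157]);
translate([395, 1092, 260]) cube([1743, 20, 157]);
translate([305, 248, 260]) cube([20, 774, 157]);
translate([2208, 248, 260]) cube([20, 774, 157]);
translate([472, 158, 417]) cube([61, 954, 20]);
translate([610, 158, 417]) cube([61, 954, 20]);
translate([748, 158, 417]) cube([61, 954, 20]);
translate([886, 158, 417]) cube([61, 954, 20]);
translate([1024, 158, 417]) cube([61, 954, 20]);
translate([1162, 158, 417]) cube([61, 954, 20]);
translate([1300, 158, 417]) cube([61, 954, 20]);
translate([1438, 158, 417]) cube([61, 954, 20]);
translate([1576, 158, 417]) cube([61, 954, 20]);
translate([1714, 158, 417]) cube([61, 954, 20]);
translate([1852, 158, 417]) cube([61, 954, 20]);
translate([1990, 158, 417]) cube([61, 954, 20]);


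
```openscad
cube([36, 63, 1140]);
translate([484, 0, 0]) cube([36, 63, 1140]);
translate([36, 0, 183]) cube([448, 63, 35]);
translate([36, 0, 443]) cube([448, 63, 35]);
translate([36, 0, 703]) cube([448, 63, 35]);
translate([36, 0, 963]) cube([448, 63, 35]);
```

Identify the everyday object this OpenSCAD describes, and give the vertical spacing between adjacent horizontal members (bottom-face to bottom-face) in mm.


A ladder. The rung spacing is 260 mm.

Two tall 36×63 posts with 4 short bars between them — a ladder. Adjacent rungs sit at z = 183 and z = 443, so the spacing is 443 − 183 = 260 mm.


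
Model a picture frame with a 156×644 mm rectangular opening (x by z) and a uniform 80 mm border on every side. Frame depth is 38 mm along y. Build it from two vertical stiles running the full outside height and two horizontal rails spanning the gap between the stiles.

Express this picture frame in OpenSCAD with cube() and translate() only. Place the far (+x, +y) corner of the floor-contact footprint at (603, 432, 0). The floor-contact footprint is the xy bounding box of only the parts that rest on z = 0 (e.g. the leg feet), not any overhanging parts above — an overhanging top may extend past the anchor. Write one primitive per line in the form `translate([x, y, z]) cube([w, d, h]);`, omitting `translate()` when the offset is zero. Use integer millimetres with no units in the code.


translate([287, 394, 0]) cube([80, 38, 804]);
translate([523, 394, 0]) cube([80, 38, 804]);
translate([367, 394, 0]) cube([156, 38, 80]);
translate([367, 394, 724]) cube([156, 38, 80]);


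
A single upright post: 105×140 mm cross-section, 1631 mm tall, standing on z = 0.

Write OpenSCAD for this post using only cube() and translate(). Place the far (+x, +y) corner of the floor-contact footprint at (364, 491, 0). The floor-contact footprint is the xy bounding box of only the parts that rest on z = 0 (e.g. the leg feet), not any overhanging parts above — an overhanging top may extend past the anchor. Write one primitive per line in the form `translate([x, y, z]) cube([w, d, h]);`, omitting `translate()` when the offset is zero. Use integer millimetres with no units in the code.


translate([259, 351, 0]) cube([105, 140, 1631]);


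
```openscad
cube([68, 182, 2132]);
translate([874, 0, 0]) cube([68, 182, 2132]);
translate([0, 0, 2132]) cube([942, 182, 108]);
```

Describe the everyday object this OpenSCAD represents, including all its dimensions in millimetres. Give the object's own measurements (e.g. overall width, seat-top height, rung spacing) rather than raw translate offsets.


A door frame. The clear opening is 806 mm wide and 2132 mm high. Two 68 mm wide jambs, 182 mm deep, stand either side of the opening from the floor to the top of the opening. A 108 mm thick head sits across the top of both jambs, spanning the full outside width of the frame.


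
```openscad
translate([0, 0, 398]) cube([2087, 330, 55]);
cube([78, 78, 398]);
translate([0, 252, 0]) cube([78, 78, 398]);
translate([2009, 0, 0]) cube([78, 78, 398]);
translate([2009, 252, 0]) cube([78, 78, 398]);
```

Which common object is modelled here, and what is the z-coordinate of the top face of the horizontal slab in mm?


A bench. The seat-top height is 453 mm.

A long slab on four corner posts — a bench. The slab sits at z = 398 with thickness 55, so the top is 398 + 55 = 453 mm.


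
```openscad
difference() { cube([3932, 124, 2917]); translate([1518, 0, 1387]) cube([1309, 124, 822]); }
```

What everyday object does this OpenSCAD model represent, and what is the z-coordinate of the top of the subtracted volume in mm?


A wall with a window opening. The window head height is 2209 mm.

A wall with a rectangular opening subtracted — a window. Sill at z = 1387, opening 822 mm tall, so the head is at 1387 + 822 = 2209 mm.


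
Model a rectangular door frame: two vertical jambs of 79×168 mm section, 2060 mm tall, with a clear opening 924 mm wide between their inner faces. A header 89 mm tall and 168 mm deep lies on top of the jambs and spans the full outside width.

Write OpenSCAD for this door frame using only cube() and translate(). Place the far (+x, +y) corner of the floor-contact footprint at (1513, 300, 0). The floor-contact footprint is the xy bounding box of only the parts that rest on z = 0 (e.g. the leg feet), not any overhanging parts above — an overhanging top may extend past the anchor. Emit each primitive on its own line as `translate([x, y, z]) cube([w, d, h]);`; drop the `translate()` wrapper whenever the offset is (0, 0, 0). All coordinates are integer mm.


translate([431, 132, 0]) cube([79, 168, 2060]);
translate([1434, 132, 0]) cube([79, 168, 2060]);
translate([431, 132, 2060]) cube([1082, 168, 89]);


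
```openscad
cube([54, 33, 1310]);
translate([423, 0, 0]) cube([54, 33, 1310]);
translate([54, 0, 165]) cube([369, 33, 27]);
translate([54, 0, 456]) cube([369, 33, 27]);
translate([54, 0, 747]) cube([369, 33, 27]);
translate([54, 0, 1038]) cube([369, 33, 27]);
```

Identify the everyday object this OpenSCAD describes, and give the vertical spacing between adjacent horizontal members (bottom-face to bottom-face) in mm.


A ladder. The rung spacing is 291 mm.

Two tall 54×33 posts with 4 short bars between them — a ladder. Adjacent rungs sit at z = 165 and z = 456, so the spacing is 456 − 165 = 291 mm.


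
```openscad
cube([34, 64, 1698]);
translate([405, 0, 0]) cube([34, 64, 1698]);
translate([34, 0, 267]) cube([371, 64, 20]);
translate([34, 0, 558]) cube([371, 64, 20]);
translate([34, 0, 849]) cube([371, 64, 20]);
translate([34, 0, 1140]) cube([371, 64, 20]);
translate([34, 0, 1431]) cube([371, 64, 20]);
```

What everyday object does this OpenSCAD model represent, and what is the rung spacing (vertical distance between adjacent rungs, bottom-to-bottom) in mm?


A ladder. The rung spacing is 291 mm.

Two tall 34×64 posts with 5 short bars between them — a ladder. Adjacent rungs sit at z = 267 and z = 558, so the spacing is 558 − 267 = 291 mm.


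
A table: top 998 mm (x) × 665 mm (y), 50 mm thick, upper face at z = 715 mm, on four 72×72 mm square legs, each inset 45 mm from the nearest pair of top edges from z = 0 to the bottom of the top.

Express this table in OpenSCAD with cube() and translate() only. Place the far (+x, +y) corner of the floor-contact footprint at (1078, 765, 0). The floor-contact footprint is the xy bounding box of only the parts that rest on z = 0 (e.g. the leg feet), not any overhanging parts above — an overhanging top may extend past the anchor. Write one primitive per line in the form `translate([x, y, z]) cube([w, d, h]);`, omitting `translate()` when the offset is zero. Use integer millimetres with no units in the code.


translate([125, 145, 665]) cube([998, 665, 50]);
translate([170, 190, 0]) cube([72, 72, 665]);
translate([1006, 190, 0]) cube([72, 72, 665]);
translate([170, 693, 0]) cube([72, 72, 665]);
translate([1006, 693, 0]) cube([72, 72, 665]);


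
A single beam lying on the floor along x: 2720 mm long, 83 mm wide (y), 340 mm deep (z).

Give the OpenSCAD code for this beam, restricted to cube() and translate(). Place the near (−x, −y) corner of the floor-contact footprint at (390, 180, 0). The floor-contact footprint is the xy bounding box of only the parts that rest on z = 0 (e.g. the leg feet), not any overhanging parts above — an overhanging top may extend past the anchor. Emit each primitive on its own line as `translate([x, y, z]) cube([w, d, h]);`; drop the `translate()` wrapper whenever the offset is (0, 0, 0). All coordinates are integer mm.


translate([390, 180, 0]) cube([2720, 83, 340]);


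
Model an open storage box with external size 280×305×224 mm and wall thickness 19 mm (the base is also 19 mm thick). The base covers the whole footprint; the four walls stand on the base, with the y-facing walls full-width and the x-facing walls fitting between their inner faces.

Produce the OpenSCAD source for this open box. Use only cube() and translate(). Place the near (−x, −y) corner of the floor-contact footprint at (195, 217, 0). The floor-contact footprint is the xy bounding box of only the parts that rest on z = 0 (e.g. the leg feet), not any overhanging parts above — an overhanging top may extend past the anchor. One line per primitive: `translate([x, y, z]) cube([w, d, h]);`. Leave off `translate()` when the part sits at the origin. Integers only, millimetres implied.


translate([195, 217, 0]) cube([280, 305, 19]);
translate([195, 217, 19]) cube([280, 19, 205]);
translate([195, 503, 19]) cube([280, 19, 205]);
translate([195, 236, 19]) cube([19, 267, 205]);
translate([456, 236, 19]) cube([19, 267, 205]);


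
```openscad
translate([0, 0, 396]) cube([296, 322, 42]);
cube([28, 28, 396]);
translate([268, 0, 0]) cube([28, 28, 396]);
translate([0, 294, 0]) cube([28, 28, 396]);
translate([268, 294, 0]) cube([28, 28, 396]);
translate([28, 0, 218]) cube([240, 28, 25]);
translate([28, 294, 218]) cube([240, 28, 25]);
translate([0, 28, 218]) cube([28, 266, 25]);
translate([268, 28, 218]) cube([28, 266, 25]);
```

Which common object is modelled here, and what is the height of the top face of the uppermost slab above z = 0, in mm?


A stool. The seat height is 438 mm.

A 296×322×42 slab at z = 396 on four corner posts — a stool. The seat top is 396 + 42 = 438 mm.


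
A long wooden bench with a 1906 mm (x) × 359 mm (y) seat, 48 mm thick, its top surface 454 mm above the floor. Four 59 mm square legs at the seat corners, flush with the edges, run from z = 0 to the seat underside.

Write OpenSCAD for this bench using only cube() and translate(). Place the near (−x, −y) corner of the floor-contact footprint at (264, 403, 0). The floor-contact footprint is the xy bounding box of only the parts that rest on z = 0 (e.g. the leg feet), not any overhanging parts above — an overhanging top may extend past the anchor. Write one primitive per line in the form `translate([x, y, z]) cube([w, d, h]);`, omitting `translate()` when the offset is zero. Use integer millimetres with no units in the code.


// leg_h = 454 − 48 = 406
translate([264, 403, 406]) cube([1906, 359, 48]);
translate([264, 403, 0]) cube([59, 59, 406]);
translate([264, 703, 0]) cube([59, 59, 406]);
translate([2111, 403, 0]) cube([59, 59, 406]);
translate([2111, 703, 0]) cube([59, 59, 406]);


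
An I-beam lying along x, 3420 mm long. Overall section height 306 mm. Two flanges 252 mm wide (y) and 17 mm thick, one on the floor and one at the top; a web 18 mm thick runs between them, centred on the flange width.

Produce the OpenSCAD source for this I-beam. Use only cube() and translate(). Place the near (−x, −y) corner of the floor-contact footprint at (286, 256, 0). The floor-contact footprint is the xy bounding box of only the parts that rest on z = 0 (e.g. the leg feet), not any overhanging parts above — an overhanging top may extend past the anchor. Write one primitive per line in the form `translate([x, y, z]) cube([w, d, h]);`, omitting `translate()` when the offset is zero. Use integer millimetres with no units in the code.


translate([286, 256, 0]) cube([3420, 252, 17]);
translate([286, 373, 17]) cube([3420, 18, 272]);
translate([286, 256, 289]) cube([3420, 252, 17]);


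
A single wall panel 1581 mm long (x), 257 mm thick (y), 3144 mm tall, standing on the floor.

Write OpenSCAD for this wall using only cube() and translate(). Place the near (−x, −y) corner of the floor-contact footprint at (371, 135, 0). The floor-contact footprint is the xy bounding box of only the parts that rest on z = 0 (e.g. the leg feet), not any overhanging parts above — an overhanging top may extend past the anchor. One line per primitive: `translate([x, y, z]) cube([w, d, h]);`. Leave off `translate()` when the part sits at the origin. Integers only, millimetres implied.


translate([371, 135, 0]) cube([1581, 257, 3144]);


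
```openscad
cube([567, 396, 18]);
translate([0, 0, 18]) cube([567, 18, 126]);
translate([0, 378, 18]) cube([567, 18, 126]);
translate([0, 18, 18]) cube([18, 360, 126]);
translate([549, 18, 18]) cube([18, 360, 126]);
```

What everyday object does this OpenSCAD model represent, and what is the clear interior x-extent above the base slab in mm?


An open box. The internal width is 531 mm.

A 567×396 base slab with four walls standing on it — an open box. The base is 567 mm wide and the walls are 18 mm thick, so the internal width is 567 − 2 × 18 = 531 mm.


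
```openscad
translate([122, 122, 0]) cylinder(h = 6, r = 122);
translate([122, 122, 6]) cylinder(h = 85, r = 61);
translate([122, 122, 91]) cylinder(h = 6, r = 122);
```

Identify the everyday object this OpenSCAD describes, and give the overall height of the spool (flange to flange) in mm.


A spool. The overall height is 97 mm.

Three coaxial cylinders, large–small–large — a spool. Two 6 mm flanges and a 85 mm core give 6 + 85 + 6 = 97 mm.


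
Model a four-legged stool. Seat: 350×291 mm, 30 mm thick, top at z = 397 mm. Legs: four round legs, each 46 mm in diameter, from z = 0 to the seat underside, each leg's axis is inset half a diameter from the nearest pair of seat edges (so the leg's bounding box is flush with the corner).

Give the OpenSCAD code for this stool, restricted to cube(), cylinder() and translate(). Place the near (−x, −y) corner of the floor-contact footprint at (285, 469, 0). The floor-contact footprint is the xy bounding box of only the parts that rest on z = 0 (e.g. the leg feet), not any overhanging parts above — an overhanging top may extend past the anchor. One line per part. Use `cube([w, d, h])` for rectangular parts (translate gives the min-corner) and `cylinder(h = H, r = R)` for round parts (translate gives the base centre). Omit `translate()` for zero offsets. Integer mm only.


translate([285, 469, 367]) cube([350, 291, 30]);
translate([308, 492, 0]) cylinder(h = 367, r = 23);
translate([612, 492, 0]) cylinder(h = 367, r = 23);
translate([308, 737, 0]) cylinder(h = 367, r = 23);
translate([612, 737, 0]) cylinder(h = 367, r = 23);


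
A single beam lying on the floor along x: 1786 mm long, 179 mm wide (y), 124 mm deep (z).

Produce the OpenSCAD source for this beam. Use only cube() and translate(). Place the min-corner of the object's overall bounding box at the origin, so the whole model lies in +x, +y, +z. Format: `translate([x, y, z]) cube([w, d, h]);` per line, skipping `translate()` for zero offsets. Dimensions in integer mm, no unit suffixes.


cube([1786, 179, 124]);
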